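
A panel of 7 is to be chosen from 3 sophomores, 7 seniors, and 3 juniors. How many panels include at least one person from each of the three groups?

1477

Total 7-person selections from all 13: C(13,7) = 1716.
Selections missing a whole group: no sophomores → C(10,7) = 120; no seniors → C(6,7) = 0; no juniors → C(10,7) = 120.
Add back selections omitting two groups (i.e. drawn from a single group): C(3,7) + C(7,7) + C(3,7) = 1.
By inclusion–exclusion: 1716 − 240 + 1 = 1477.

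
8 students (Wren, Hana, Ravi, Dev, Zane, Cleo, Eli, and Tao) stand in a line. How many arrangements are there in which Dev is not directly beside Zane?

Of the 8! = 40320 arrangements, those with Dev and Zane adjacent number 2 × 7! = 10080 (treat the pair as a block with 2 internal orders).
So 40320 − 10080 = 30240 arrangements keep them apart.

30240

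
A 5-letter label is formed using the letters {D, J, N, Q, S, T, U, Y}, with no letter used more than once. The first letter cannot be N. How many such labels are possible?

The first letter has 8−1 = 7 choices (anything except N).
The remaining 4 letters are filled from the other 7 symbols without repetition: 7 × 6 × 5 × 4 = 840.
Total: 7 × 840 = 5880.

5880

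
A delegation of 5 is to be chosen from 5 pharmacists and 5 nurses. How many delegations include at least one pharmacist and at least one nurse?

250

Total 5-person selections from all 10: C(10,5) = 252.
Subtract selections that omit an entire group: no pharmacists → C(5,5) = 1; no nurses → C(5,5) = 1.
Both groups omitted at once is impossible, so 252 − 2 = 250.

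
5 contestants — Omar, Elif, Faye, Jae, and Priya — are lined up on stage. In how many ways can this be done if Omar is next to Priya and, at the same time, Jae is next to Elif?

Treat {Omar,Priya} as one block (2 orders) and {Jae,Elif} as another (2 orders).
That leaves 3 units to arrange: 2 × 2 × 3! = 4 × 6 = 24.

24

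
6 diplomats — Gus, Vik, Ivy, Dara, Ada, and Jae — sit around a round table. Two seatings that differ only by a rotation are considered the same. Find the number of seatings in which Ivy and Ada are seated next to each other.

Glue Ivy and Ada into a block (2 internal orders). Seating 5 units around a circle gives (4)! arrangements.
So 2 × (4)! = 2 × 24 = 48.

48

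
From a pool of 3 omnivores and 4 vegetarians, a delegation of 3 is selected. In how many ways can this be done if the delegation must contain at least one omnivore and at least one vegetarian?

30

With no constraint there are C(7,3) = 35 possible selections.
Subtract selections that omit an entire group: no omnivores → C(4,3) = 4; no vegetarians → C(3,3) = 1.
Both groups omitted at once is impossible, so 35 − 5 = 30.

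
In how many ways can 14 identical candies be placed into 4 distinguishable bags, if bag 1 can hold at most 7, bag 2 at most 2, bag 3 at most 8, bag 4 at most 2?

By stars and bars, unrestricted non-negative solutions to x_1+…+x_4 = 14 number C(14+3,3) = 680.
Subtract solutions that violate a single cap (substitute x_i' = x_i − (cap_i+1)): x_1 ≥ 8 gives C(9,3) = 84; x_2 ≥ 3 gives C(14,3) = 364; x_3 ≥ 9 gives C(8,3) = 56; x_4 ≥ 3 gives C(14,3) = 364. Together 868.
Add back pairs where two caps are both exceeded: 20 + 0 + 20 + 10 + 165 + 10 = 225.
Subtract triples: 0 + 1 + 0 + 0 = 1.
By inclusion–exclusion the count is 680 − 868 + 225 − 1 = 36.

36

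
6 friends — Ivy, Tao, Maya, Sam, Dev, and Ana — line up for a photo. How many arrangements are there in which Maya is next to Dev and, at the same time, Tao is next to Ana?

96

Treat {Maya,Dev} as one block (2 orders) and {Tao,Ana} as another (2 orders).
That leaves 4 units to arrange: 2 × 2 × 4! = 4 × 24 = 96.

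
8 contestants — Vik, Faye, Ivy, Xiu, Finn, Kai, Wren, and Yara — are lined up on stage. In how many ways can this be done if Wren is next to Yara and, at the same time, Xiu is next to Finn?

2880

Treat {Wren,Yara} as one block (2 orders) and {Xiu,Finn} as another (2 orders).
That leaves 6 units to arrange: 2 × 2 × 6! = 4 × 720 = 2880.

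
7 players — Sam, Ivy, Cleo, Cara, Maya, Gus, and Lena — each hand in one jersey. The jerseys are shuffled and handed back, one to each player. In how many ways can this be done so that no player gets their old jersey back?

Let Aᵢ be the assignments in which player i gets their old jersey. We want the size of the complement of A₁∪…∪A_7.
By inclusion–exclusion this is Σ_{j=0}^{7} (−1)^j C(7,j)·(7−j)!.
Computing: 5040 − 5040 + 2520 − 840 + 210 − 42 + 7 − 1 = 1854.

1854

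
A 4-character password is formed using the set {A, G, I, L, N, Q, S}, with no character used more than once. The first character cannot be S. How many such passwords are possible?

The first character has 7−1 = 6 choices (anything except S).
The remaining 3 characters are filled from the other 6 symbols without repetition: 6 × 5 × 4 = 120.
Total: 6 × 120 = 720.

720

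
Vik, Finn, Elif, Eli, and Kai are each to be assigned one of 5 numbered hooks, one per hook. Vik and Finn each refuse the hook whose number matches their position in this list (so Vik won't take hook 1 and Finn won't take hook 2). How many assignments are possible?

Let Aᵢ (for i ∈ {1, 2}) be the placements that put person i in their forbidden hook. Any j of these fix j positions, leaving (5−j)! ways to fill the rest, and there are C(2,j) ways to pick which j.
By inclusion–exclusion, the number of valid placements is Σ_{j=0}^{2} (−1)^j C(2,j)·(5−j)!.
Computing: 120 − 48 + 6 = 78.

78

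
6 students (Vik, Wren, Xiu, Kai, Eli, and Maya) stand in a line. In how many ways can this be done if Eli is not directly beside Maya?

There are 6! = 720 arrangements in all. If Eli and Maya are adjacent, merging them into one block gives 2·(5)! = 240 arrangements.
Complementary counting: 720 − 240 = 480.

480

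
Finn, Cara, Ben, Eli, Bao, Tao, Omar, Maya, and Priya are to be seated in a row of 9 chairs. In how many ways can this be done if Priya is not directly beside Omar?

282240

Of the 9! = 362880 arrangements, those with Priya and Omar adjacent number 2 × 8! = 80640 (treat the pair as a block with 2 internal orders).
So 362880 − 80640 = 282240 arrangements keep them apart.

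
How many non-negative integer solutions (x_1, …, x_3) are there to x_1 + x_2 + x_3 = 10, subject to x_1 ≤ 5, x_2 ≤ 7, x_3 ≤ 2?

Without the upper bounds there are C(12,2) = 66 ways to split 10 among 3 variables.
Subtract solutions that violate a single cap (substitute x_i' = x_i − (cap_i+1)): x_1 ≥ 6 gives C(6,2) = 15; x_2 ≥ 8 gives C(4,2) = 6; x_3 ≥ 3 gives C(9,2) = 36. Together 57.
Add back pairs where two caps are both exceeded: 0 + 3 + 0 = 3.
By inclusion–exclusion the count is 66 − 57 + 3 = 12.

12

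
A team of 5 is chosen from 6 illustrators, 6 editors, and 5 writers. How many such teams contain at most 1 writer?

Split by how many writers are chosen (0 through 1).
Sum: C(5,0)·C(12,5) + C(5,1)·C(12,4) = 792 + 2475 = 3267.

3267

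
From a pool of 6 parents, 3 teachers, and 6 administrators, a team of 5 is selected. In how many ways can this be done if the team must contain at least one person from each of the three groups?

1971

Unrestricted: C(15,5) = 3003 ways to pick any 5 of the 15.
Selections missing a whole group: no parents → C(9,5) = 126; no teachers → C(12,5) = 792; no administrators → C(9,5) = 126.
Add back selections omitting two groups (i.e. drawn from a single group): C(6,5) + C(3,5) + C(6,5) = 12.
By inclusion–exclusion: 3003 − 1044 + 12 = 1971.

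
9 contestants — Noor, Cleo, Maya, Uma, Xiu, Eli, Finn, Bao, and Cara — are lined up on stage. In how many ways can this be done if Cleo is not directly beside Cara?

282240

Of the 9! = 362880 arrangements, those with Cleo and Cara adjacent number 2 × 8! = 80640 (treat the pair as a block with 2 internal orders).
So 362880 − 80640 = 282240 arrangements keep them apart.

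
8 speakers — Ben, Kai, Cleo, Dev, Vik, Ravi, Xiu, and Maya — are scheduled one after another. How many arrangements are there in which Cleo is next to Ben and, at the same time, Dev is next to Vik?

2880

Treat {Cleo,Ben} as one block (2 orders) and {Dev,Vik} as another (2 orders).
That leaves 6 units to arrange: 2 × 2 × 6! = 4 × 720 = 2880.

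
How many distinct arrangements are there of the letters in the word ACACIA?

Letter multiplicities in ACACIA: A×3, C×2, I×1.
The number of distinct arrangements is 6!/(3!·2!) = 720/12 = 60.

60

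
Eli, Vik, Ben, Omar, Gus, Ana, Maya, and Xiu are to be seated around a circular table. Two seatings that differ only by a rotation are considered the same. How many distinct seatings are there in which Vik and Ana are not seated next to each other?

3600

All circular seatings of 8 people number (7)! = 5040.
Those with Vik next to Ana: fuse the pair into one unit and seat 7 units around a circle — 2·(6)! = 1440.
Subtracting, 5040 − 1440 = 3600.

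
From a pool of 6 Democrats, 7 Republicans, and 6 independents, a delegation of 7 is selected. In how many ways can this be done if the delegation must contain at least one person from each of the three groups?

46165

Total 7-person selections from all 19: C(19,7) = 50388.
Selections missing a whole group: no Democrats → C(13,7) = 1716; no Republicans → C(12,7) = 792; no independents → C(13,7) = 1716.
Add back selections omitting two groups (i.e. drawn from a single group): C(6,7) + C(7,7) + C(6,7) = 1.
By inclusion–exclusion: 50388 − 4224 + 1 = 46165.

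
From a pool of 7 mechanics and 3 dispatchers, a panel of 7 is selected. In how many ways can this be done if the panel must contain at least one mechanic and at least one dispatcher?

119

Unrestricted: C(10,7) = 120 ways to pick any 7 of the 10.
Selections missing a whole group: no mechanics → C(3,7) = 0; no dispatchers → C(7,7) = 1.
Both groups omitted at once is impossible, so 120 − 1 = 119.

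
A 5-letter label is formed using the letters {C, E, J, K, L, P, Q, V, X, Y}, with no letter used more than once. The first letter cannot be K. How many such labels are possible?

The first letter has 10−1 = 9 choices (anything except K).
The remaining 4 letters are filled from the other 9 symbols without repetition: 9 × 8 × 7 × 6 = 3024.
Total: 9 × 3024 = 27216.

27216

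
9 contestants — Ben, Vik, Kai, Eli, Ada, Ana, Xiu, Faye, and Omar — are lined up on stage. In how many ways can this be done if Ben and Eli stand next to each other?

80640

Glue Ben and Eli into one block (2 internal orders), leaving 8 units to arrange in a row.
That gives 2 × 8! = 2 × 40320 = 80640.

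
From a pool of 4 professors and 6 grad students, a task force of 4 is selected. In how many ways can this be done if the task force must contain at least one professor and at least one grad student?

Total 4-person selections from all 10: C(10,4) = 210.
Selections missing a whole group: no professors → C(6,4) = 15; no grad students → C(4,4) = 1.
Both groups omitted at once is impossible, so 210 − 16 = 194.

194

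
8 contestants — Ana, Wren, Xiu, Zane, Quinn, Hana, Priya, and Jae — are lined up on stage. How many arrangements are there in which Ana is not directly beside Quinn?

Of the 8! = 40320 arrangements, those with Ana and Quinn adjacent number 2 × 7! = 10080 (treat the pair as a block with 2 internal orders).
Complementary counting: 40320 − 10080 = 30240.

30240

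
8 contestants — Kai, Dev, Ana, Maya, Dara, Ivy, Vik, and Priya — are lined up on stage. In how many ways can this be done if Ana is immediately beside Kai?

10080

Treat {Ana, Kai} as a single unit. There are 7 units to order, and the pair itself can be ordered 2 ways.
That gives 2 × 7! = 2 × 5040 = 10080.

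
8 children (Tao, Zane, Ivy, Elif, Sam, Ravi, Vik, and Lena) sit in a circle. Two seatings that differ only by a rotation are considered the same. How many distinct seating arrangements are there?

5040

Fix one person's seat to break rotational symmetry; the remaining 7 people can be arranged in (7)! = 5040 ways.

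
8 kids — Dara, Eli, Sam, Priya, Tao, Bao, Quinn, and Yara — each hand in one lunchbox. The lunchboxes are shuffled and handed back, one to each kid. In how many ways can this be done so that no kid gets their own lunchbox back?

Count assignments avoiding every fixed point. For any j of the 8 kids fixed to their own lunchbox, the other 8−j can be arranged in (8−j)! ways.
By inclusion–exclusion this is Σ_{j=0}^{8} (−1)^j C(8,j)·(8−j)!.
Computing: 40320 − 40320 + 20160 − 6720 + 1680 − 336 + 56 − 8 + 1 = 14833.

14833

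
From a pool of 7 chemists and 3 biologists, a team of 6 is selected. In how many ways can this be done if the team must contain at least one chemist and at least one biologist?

Total 6-person selections from all 10: C(10,6) = 210.
Selections missing a whole group: no chemists → C(3,6) = 0; no biologists → C(7,6) = 7.
Both groups omitted at once is impossible, so 210 − 7 = 203.

203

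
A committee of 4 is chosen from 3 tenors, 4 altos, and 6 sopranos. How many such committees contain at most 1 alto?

462

Split by how many altos are chosen (0 through 1).
Sum: C(4,0)·C(9,4) + C(4,1)·C(9,3) = 126 + 336 = 462.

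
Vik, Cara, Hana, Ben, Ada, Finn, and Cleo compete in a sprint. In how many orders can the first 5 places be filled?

This is an ordered selection of 5 from 7: P(7,5).
That gives 7 × 6 × 5 × 4 × 3 = 2520.

2520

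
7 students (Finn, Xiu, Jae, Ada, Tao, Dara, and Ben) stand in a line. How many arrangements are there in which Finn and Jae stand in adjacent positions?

Glue Finn and Jae into one block (2 internal orders), leaving 6 units to arrange in a row.
So the count is 2·(6)! = 1440.

1440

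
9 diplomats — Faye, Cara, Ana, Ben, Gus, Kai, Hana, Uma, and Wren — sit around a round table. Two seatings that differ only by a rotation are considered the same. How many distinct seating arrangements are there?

40320

Fix one person's seat to break rotational symmetry; the remaining 8 people can be arranged in (8)! = 40320 ways.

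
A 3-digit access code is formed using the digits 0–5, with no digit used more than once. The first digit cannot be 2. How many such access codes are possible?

100

The first digit has 6−1 = 5 choices (anything except 2).
The remaining 2 digits are filled from the other 5 symbols without repetition: 5 × 4 = 20.
Total: 5 × 20 = 100.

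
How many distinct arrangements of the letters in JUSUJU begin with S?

10

With the first slot taken by S, it remains to arrange the other 5 letters (JUUJU).
Those 5 letters have J appearing twice and U appearing 3 times, giving (5)!/(3!·2!) = 10.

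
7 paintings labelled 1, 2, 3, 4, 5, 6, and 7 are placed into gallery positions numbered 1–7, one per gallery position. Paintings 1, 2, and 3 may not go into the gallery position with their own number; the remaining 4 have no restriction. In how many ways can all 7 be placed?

Let Aᵢ (for i ∈ {1, 2, 3}) be the placements that put painting i in its forbidden gallery position. Any j of these fix j positions, leaving (7−j)! ways to fill the rest, and there are C(3,j) ways to pick which j.
By inclusion–exclusion, the number of valid placements is Σ_{j=0}^{3} (−1)^j C(3,j)·(7−j)!.
Computing: 5040 − 2160 + 360 − 24 = 3216.

3216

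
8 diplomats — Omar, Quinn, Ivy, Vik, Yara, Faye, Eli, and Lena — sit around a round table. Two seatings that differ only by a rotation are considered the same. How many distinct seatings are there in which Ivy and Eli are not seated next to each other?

3600

All circular seatings of 8 people number (7)! = 5040.
Seatings with Ivy beside Eli: treat them as a block with 2 internal orders, giving 2 × (6)! = 1440.
Subtracting, 5040 − 1440 = 3600.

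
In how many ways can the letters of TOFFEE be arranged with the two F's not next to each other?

120

Total arrangements of TOFFEE: 6!/(2!·2!) = 180.
If the two F's are adjacent, glue them into one block, leaving 5 items to arrange: (5)!/(2!) = 60 ways.
Hence 180 − 60 = 120.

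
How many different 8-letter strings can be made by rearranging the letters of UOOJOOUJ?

420

Letter multiplicities in UOOJOOUJ: J×2, O×4, U×2.
So there are 8! / (4!·2!·2!) = 420 distinguishable arrangements.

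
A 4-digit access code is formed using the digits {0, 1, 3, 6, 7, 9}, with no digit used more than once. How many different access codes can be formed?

360

With no repetition, fill the 4 digits in order: 6 choices, then 5, down to 3.
6 × 5 × 4 × 3 = 360.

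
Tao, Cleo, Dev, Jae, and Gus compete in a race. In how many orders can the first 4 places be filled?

There are 5 choices for 1st place, 4 for 2nd, and so on down to 2 for position 4.
That gives 5 × 4 × 3 × 2 = 120.

120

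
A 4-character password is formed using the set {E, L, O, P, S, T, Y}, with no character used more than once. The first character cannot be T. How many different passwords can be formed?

The first character has 7−1 = 6 choices (anything except T).
The remaining 3 characters are filled from the other 6 symbols without repetition: 6 × 5 × 4 = 120.
Total: 6 × 120 = 720.

720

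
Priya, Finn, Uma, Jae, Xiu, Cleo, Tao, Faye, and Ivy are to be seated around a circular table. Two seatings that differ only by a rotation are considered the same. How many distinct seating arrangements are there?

Around a circle, 9 distinct people have 9!/9 = (8)! = 40320 rotationally distinct seatings.

40320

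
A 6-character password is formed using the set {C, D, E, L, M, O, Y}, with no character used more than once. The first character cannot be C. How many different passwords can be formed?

The first character has 7−1 = 6 choices (anything except C).
The remaining 5 characters are filled from the other 6 symbols without repetition: 6 × 5 × 4 × 3 × 2 = 720.
Total: 6 × 720 = 4320.

4320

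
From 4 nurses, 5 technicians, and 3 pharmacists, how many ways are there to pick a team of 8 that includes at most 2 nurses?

Split by how many nurses are chosen (0 through 2).
Sum: C(4,0)·C(8,8) + C(4,1)·C(8,7) + C(4,2)·C(8,6) = 1 + 32 + 168 = 201.

201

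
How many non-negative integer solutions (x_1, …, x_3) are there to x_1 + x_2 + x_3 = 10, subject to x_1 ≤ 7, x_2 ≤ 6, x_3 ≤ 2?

15

By stars and bars, unrestricted non-negative solutions to x_1+…+x_3 = 10 number C(10+2,2) = 66.
Subtract solutions that violate a single cap (substitute x_i' = x_i − (cap_i+1)): x_1 ≥ 8 gives C(4,2) = 6; x_2 ≥ 7 gives C(5,2) = 10; x_3 ≥ 3 gives C(9,2) = 36. Together 52.
Add back pairs where two caps are both exceeded: 0 + 0 + 1 = 1.
By inclusion–exclusion the count is 66 − 52 + 1 = 15.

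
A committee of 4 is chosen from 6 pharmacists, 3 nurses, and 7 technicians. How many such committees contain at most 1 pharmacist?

930

Split by how many pharmacists are chosen (0 through 1).
Sum: C(6,0)·C(10,4) + C(6,1)·C(10,3) = 210 + 720 = 930.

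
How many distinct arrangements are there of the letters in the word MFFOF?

Letter multiplicities in MFFOF: F×3, M×1, O×1.
Dividing 5! = 120 by 3! = 6 for the repeated letters gives 20.

20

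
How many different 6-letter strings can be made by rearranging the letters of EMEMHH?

Letter multiplicities in EMEMHH: E×2, H×2, M×2.
So there are 6! / (2!·2!·2!) = 90 distinguishable arrangements.

90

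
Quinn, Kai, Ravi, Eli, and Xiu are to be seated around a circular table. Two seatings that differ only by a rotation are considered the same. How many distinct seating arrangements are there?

24

Fix one person's seat to break rotational symmetry; the remaining 4 people can be arranged in (4)! = 24 ways.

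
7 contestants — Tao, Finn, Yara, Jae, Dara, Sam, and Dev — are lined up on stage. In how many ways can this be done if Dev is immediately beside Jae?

Glue Dev and Jae into one block (2 internal orders), leaving 6 units to arrange in a row.
That gives 2 × 6! = 2 × 720 = 1440.

1440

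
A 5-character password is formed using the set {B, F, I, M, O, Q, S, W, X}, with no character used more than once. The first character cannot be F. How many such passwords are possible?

The first character has 9−1 = 8 choices (anything except F).
The remaining 4 characters are filled from the other 8 symbols without repetition: 8 × 7 × 6 × 5 = 1680.
Total: 8 × 1680 = 13440.

13440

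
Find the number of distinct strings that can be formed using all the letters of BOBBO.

The 5 letters of BOBBO have repeats: B appearing 3 times and O appearing twice.
The number of distinct arrangements is 5!/(3!·2!) = 120/12 = 10.

10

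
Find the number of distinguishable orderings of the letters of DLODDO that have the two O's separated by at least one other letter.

There are 6!/(3!·2!) = 60 arrangements of DLODDO in total.
Arrangements with the O's together: treat OO as one letter, giving (5)!/(3!) = 20.
Subtracting, 60 − 20 = 40 arrangements keep the O's apart.

40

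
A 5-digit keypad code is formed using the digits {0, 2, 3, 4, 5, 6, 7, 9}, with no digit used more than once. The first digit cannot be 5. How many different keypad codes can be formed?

The first digit has 8−1 = 7 choices (anything except 5).
The remaining 4 digits are filled from the other 7 symbols without repetition: 7 × 6 × 5 × 4 = 840.
Total: 7 × 840 = 5880.

5880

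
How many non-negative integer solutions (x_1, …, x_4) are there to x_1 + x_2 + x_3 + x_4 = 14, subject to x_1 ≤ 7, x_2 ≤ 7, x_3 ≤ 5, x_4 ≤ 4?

Without the upper bounds there are C(17,3) = 680 ways to split 14 among 4 variables.
Subtract solutions that violate a single cap (substitute x_i' = x_i − (cap_i+1)): x_1 ≥ 8 gives C(9,3) = 84; x_2 ≥ 8 gives C(9,3) = 84; x_3 ≥ 6 gives C(11,3) = 165; x_4 ≥ 5 gives C(12,3) = 220. Together 553.
Add back pairs where two caps are both exceeded: 0 + 1 + 4 + 1 + 4 + 20 = 30.
By inclusion–exclusion the count is 680 − 553 + 30 = 157.

157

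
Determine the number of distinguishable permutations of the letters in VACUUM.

360

Letter multiplicities in VACUUM: A×1, C×1, M×1, U×2, V×1.
The number of distinct arrangements is 6!/(2!) = 720/2 = 360.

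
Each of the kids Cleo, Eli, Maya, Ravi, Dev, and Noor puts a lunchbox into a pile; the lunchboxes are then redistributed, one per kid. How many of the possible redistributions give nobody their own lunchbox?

Count assignments avoiding every fixed point. For any j of the 6 kids fixed to their own lunchbox, the other 6−j can be arranged in (6−j)! ways.
By inclusion–exclusion this is Σ_{j=0}^{6} (−1)^j C(6,j)·(6−j)!.
Computing: 720 − 720 + 360 − 120 + 30 − 6 + 1 = 265.

265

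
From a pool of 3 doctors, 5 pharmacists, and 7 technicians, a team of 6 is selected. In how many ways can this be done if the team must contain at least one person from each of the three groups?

3850

With no constraint there are C(15,6) = 5005 possible selections.
Subtract selections that omit an entire group: no doctors → C(12,6) = 924; no pharmacists → C(10,6) = 210; no technicians → C(8,6) = 28.
Add back selections omitting two groups (i.e. drawn from a single group): C(3,6) + C(5,6) + C(7,6) = 7.
By inclusion–exclusion: 5005 − 1162 + 7 = 3850.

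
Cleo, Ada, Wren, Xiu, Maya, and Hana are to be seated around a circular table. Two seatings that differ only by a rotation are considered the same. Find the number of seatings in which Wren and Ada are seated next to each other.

48

Treat {Wren, Ada} as one unit (2 internal orders) and seat the resulting 5 units around the table: (4)! circular arrangements.
So 2 × (4)! = 2 × 24 = 48.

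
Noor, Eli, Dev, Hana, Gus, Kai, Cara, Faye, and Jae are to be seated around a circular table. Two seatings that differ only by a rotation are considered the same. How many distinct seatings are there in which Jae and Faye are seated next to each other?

10080

Glue Jae and Faye into a block (2 internal orders). Seating 8 units around a circle gives (7)! arrangements.
So 2 × (7)! = 2 × 5040 = 10080.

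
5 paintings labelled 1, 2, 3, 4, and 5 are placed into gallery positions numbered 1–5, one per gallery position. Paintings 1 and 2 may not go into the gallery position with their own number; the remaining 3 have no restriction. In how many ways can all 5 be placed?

Let Aᵢ (for i ∈ {1, 2}) be the placements that put painting i in its forbidden gallery position. Any j of these fix j positions, leaving (5−j)! ways to fill the rest, and there are C(2,j) ways to pick which j.
By inclusion–exclusion, the number of valid placements is Σ_{j=0}^{2} (−1)^j C(2,j)·(5−j)!.
Computing: 120 − 48 + 6 = 78.

78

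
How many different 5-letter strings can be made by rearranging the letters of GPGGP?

10

GPGGP has 5 letters with G appearing 3 times and P appearing twice.
Dividing 5! = 120 by 3!·2! = 12 for the repeated letters gives 10.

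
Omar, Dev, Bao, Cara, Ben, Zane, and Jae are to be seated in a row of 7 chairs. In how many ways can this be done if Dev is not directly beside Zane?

3600

Of the 7! = 5040 arrangements, those with Dev and Zane adjacent number 2 × 6! = 1440 (treat the pair as a block with 2 internal orders).
Complementary counting: 5040 − 1440 = 3600.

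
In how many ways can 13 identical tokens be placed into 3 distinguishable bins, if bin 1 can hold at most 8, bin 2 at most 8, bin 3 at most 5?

39

Without the upper bounds there are C(15,2) = 105 ways to split 13 among 3 bins.
Subtract solutions that violate a single cap (substitute x_i' = x_i − (cap_i+1)): x_1 ≥ 9 gives C(6,2) = 15; x_2 ≥ 9 gives C(6,2) = 15; x_3 ≥ 6 gives C(9,2) = 36. Together 66.
No two caps can be exceeded simultaneously, so the pair terms are all 0.
By inclusion–exclusion the count is 105 − 66 + 0 = 39.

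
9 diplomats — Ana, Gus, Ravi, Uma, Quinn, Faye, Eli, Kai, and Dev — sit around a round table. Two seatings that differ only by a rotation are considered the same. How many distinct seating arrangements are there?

Seat Ana anywhere (absorbing the rotational symmetry), then permute the other 8: (8)! = 40320.

40320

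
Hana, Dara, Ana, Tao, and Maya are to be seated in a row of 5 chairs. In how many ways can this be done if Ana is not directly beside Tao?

72

Of the 5! = 120 arrangements, those with Ana and Tao adjacent number 2 × 4! = 48 (treat the pair as a block with 2 internal orders).
Complementary counting: 120 − 48 = 72.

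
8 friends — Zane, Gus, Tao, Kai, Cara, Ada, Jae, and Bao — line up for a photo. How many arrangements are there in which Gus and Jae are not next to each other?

30240

There are 8! = 40320 arrangements in all. If Gus and Jae are adjacent, merging them into one block gives 2·(7)! = 10080 arrangements.
Complementary counting: 40320 − 10080 = 30240.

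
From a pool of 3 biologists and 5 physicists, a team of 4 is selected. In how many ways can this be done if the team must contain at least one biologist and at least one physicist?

65

Unrestricted: C(8,4) = 70 ways to pick any 4 of the 8.
Subtract selections that omit an entire group: no biologists → C(5,4) = 5; no physicists → C(3,4) = 0.
Both groups omitted at once is impossible, so 70 − 5 = 65.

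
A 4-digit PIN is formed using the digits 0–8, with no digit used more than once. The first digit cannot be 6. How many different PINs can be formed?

The first digit has 9−1 = 8 choices (anything except 6).
The remaining 3 digits are filled from the other 8 symbols without repetition: 8 × 7 × 6 = 336.
Total: 8 × 336 = 2688.

2688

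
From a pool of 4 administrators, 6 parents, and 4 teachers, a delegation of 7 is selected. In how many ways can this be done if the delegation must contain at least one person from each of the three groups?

With no constraint there are C(14,7) = 3432 possible selections.
Subtract selections that omit an entire group: no administrators → C(10,7) = 120; no parents → C(8,7) = 8; no teachers → C(10,7) = 120.
Add back selections omitting two groups (i.e. drawn from a single group): C(4,7) + C(6,7) + C(4,7) = 0.
By inclusion–exclusion: 3432 − 248 + 0 = 3184.

3184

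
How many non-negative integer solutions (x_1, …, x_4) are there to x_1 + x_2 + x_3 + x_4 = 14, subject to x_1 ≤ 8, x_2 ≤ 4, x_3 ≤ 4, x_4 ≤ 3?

By stars and bars, unrestricted non-negative solutions to x_1+…+x_4 = 14 number C(14+3,3) = 680.
Subtract solutions that violate a single cap (substitute x_i' = x_i − (cap_i+1)): x_1 ≥ 9 gives C(8,3) = 56; x_2 ≥ 5 gives C(12,3) = 220; x_3 ≥ 5 gives C(12,3) = 220; x_4 ≥ 4 gives C(13,3) = 286. Together 782.
Add back pairs where two caps are both exceeded: 1 + 1 + 4 + 35 + 56 + 56 = 153.
Subtract triples: 0 + 0 + 0 + 1 = 1.
By inclusion–exclusion the count is 680 − 782 + 153 − 1 = 50.

50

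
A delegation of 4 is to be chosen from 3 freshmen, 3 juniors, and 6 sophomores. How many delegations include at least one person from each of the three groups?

243

Total 4-person selections from all 12: C(12,4) = 495.
Subtract selections that omit an entire group: no freshmen → C(9,4) = 126; no juniors → C(9,4) = 126; no sophomores → C(6,4) = 15.
Add back selections omitting two groups (i.e. drawn from a single group): C(3,4) + C(3,4) + C(6,4) = 15.
By inclusion–exclusion: 495 − 267 + 15 = 243.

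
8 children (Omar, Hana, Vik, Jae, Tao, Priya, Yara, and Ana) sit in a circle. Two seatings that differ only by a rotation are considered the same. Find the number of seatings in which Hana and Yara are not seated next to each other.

3600

All circular seatings of 8 people number (7)! = 5040.
Those with Hana next to Yara: fuse the pair into one unit and seat 7 units around a circle — 2·(6)! = 1440.
Subtracting, 5040 − 1440 = 3600.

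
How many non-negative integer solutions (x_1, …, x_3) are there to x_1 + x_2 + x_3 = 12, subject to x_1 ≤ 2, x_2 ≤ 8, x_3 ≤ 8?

Ignoring the caps, the number of non-negative solutions to x_1+…+x_3 = 12 is C(14,2) = 91.
Subtract solutions that violate a single cap (substitute x_i' = x_i − (cap_i+1)): x_1 ≥ 3 gives C(11,2) = 55; x_2 ≥ 9 gives C(5,2) = 10; x_3 ≥ 9 gives C(5,2) = 10. Together 75.
Add back pairs where two caps are both exceeded: 1 + 1 + 0 = 2.
By inclusion–exclusion the count is 91 − 75 + 2 = 18.

18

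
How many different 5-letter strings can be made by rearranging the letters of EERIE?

20

The 5 letters of EERIE have repeats: E appearing 3 times.
So there are 5! / (3!) = 20 distinguishable arrangements.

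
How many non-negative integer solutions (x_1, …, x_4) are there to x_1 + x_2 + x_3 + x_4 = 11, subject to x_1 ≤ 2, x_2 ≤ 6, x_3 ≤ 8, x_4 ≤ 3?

74

Ignoring the caps, the number of non-negative solutions to x_1+…+x_4 = 11 is C(14,3) = 364.
Subtract solutions that violate a single cap (substitute x_i' = x_i − (cap_i+1)): x_1 ≥ 3 gives C(11,3) = 165; x_2 ≥ 7 gives C(7,3) = 35; x_3 ≥ 9 gives C(5,3) = 10; x_4 ≥ 4 gives C(10,3) = 120. Together 330.
Add back pairs where two caps are both exceeded: 4 + 0 + 35 + 0 + 1 + 0 = 40.
By inclusion–exclusion the count is 364 − 330 + 40 = 74.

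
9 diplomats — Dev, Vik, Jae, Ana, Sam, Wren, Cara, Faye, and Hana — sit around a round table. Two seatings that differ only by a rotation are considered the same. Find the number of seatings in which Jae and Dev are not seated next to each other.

All circular seatings of 9 people number (8)! = 40320.
Those with Jae next to Dev: fuse the pair into one unit and seat 8 units around a circle — 2·(7)! = 10080.
Subtracting, 40320 − 10080 = 30240.

30240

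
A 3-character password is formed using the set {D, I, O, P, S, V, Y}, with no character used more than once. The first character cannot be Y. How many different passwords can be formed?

The first character has 7−1 = 6 choices (anything except Y).
The remaining 2 characters are filled from the other 6 symbols without repetition: 6 × 5 = 30.
Total: 6 × 30 = 180.

180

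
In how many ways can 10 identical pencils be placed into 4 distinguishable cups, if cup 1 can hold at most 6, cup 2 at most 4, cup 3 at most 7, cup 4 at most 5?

165

By stars and bars, unrestricted non-negative solutions to x_1+…+x_4 = 10 number C(10+3,3) = 286.
Subtract solutions that violate a single cap (substitute x_i' = x_i − (cap_i+1)): x_1 ≥ 7 gives C(6,3) = 20; x_2 ≥ 5 gives C(8,3) = 56; x_3 ≥ 8 gives C(5,3) = 10; x_4 ≥ 6 gives C(7,3) = 35. Together 121.
No two caps can be exceeded simultaneously, so the pair terms are all 0.
By inclusion–exclusion the count is 286 − 121 + 0 = 165.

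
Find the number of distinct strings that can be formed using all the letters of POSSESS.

210

POSSESS has 7 letters with S appearing 4 times.
So there are 7! / (4!) = 210 distinguishable arrangements.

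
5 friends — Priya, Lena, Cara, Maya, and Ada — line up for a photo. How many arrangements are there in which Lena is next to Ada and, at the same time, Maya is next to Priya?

24

Treat {Lena,Ada} as one block (2 orders) and {Maya,Priya} as another (2 orders).
That leaves 3 units to arrange: 2 × 2 × 3! = 4 × 6 = 24.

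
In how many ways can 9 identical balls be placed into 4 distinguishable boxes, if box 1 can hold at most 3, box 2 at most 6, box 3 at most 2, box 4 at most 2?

26

By stars and bars, unrestricted non-negative solutions to x_1+…+x_4 = 9 number C(9+3,3) = 220.
Subtract solutions that violate a single cap (substitute x_i' = x_i − (cap_i+1)): x_1 ≥ 4 gives C(8,3) = 56; x_2 ≥ 7 gives C(5,3) = 10; x_3 ≥ 3 gives C(9,3) = 84; x_4 ≥ 3 gives C(9,3) = 84. Together 234.
Add back pairs where two caps are both exceeded: 0 + 10 + 10 + 0 + 0 + 20 = 40.
By inclusion–exclusion the count is 220 − 234 + 40 = 26.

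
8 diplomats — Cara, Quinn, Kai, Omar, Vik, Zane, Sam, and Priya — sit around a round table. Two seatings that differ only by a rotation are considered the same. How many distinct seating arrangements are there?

5040

Around a circle, 8 distinct people have 8!/8 = (7)! = 5040 rotationally distinct seatings.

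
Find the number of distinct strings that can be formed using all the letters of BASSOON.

1260

Letter multiplicities in BASSOON: A×1, B×1, N×1, O×2, S×2.
Dividing 7! = 5040 by 2!·2! = 4 for the repeated letters gives 1260.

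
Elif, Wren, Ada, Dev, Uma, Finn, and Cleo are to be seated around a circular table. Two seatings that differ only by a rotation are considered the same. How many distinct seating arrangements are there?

Seat Elif anywhere (absorbing the rotational symmetry), then permute the other 6: (6)! = 720.

720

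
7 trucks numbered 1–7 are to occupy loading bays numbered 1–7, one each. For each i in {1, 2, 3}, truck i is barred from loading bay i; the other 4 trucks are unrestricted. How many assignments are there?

3216

Let Aᵢ (for i ∈ {1, 2, 3}) be the placements that put truck i in its forbidden loading bay. Any j of these fix j positions, leaving (7−j)! ways to fill the rest, and there are C(3,j) ways to pick which j.
By inclusion–exclusion, the number of valid placements is Σ_{j=0}^{3} (−1)^j C(3,j)·(7−j)!.
Computing: 5040 − 2160 + 360 − 24 = 3216.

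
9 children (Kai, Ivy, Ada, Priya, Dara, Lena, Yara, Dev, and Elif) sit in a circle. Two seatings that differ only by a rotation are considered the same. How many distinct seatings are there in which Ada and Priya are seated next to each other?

10080

Glue Ada and Priya into a block (2 internal orders). Seating 8 units around a circle gives (7)! arrangements.
So 2 × (7)! = 2 × 5040 = 10080.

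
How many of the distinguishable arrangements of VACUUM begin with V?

60

With the first slot taken by V, it remains to arrange the other 5 letters (ACUUM).
Those 5 letters have U appearing twice, giving (5)!/(2!) = 60.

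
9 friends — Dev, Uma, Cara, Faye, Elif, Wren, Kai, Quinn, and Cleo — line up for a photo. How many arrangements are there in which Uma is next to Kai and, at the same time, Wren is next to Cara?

Treat {Uma,Kai} as one block (2 orders) and {Wren,Cara} as another (2 orders).
That leaves 7 units to arrange: 2 × 2 × 7! = 4 × 5040 = 20160.

20160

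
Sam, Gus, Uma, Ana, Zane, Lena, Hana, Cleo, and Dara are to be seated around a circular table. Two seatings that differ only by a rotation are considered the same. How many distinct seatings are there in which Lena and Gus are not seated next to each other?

30240

All circular seatings of 9 people number (8)! = 40320.
Seatings with Lena beside Gus: treat them as a block with 2 internal orders, giving 2 × (7)! = 10080.
Subtracting, 40320 − 10080 = 30240.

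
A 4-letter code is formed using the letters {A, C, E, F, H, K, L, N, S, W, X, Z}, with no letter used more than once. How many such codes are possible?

11880

This is a permutation of 4 out of 12: P(12,4) = 12!/8!.
That product is 12 × 11 × 10 × 9 = 11880.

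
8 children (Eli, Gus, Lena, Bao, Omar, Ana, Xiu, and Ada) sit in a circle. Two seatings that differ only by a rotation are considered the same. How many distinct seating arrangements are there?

Seat Eli anywhere (absorbing the rotational symmetry), then permute the other 7: (7)! = 5040.

5040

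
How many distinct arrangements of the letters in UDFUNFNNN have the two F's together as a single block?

840

Treat the 2 copies of F as a single block. The multiset to arrange is then {FF, D, N, N, N, N, U, U}, 8 items in all.
That gives (8)!/(4!·2!) = 840 arrangements.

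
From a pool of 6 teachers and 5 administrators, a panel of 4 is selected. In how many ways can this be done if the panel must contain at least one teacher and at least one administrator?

310

With no constraint there are C(11,4) = 330 possible selections.
Subtract selections that omit an entire group: no teachers → C(5,4) = 5; no administrators → C(6,4) = 15.
Both groups omitted at once is impossible, so 330 − 20 = 310.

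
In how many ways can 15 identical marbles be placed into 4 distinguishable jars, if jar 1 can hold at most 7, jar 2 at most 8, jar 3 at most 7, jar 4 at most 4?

By stars and bars, unrestricted non-negative solutions to x_1+…+x_4 = 15 number C(15+3,3) = 816.
Subtract solutions that violate a single cap (substitute x_i' = x_i − (cap_i+1)): x_1 ≥ 8 gives C(10,3) = 120; x_2 ≥ 9 gives C(9,3) = 84; x_3 ≥ 8 gives C(10,3) = 120; x_4 ≥ 5 gives C(13,3) = 286. Together 610.
Add back pairs where two caps are both exceeded: 0 + 0 + 10 + 0 + 4 + 10 = 24.
By inclusion–exclusion the count is 816 − 610 + 24 = 230.

230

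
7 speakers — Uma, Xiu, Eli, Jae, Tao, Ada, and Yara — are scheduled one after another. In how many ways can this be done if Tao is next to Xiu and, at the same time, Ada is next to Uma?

480

Treat {Tao,Xiu} as one block (2 orders) and {Ada,Uma} as another (2 orders).
That leaves 5 units to arrange: 2 × 2 × 5! = 4 × 120 = 480.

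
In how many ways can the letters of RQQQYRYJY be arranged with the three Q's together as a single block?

420

Treat the 3 copies of Q as a single block. The multiset to arrange is then {QQQ, J, R, R, Y, Y, Y}, 7 items in all.
That gives (7)!/(3!·2!) = 420 arrangements.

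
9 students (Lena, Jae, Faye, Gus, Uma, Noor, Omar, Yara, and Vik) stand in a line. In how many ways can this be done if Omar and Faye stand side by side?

80640

Place the 7 others and the Omar-Faye pair as 8 objects in a line; the pair has 2 internal arrangements.
So the count is 2·(8)! = 80640.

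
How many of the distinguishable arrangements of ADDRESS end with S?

With the last slot taken by S, it remains to arrange the other 6 letters (ADDRES).
Those 6 letters have D appearing twice, giving (6)!/(2!) = 360.

360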